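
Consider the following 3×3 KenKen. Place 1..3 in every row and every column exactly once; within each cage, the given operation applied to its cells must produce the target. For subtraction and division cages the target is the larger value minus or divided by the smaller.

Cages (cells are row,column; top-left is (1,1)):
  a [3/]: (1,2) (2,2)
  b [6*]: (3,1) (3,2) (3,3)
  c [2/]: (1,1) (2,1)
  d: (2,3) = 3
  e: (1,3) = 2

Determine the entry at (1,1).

1

E is a freebie, which forces (1,3) = 2.
D is a freebie, leaving (2,3) = 3.
Column 3 already has 3, leaving (3,3) = 1.
Row 1 already has 2, so (1,1) = 1.
The two cells of cage a must have quotient 3; hence (1,2) = 3.
Cage c's pair has quotient 2, so (2,1) = 2.
Row 2 already has 3, which forces (2,2) = 1.
2 is placed in column 1, leaving (3,1) = 3.
Column 2 now contains 3, so (3,2) = 2.
Completed grid: 1 3 2 / 2 1 3 / 3 2 1.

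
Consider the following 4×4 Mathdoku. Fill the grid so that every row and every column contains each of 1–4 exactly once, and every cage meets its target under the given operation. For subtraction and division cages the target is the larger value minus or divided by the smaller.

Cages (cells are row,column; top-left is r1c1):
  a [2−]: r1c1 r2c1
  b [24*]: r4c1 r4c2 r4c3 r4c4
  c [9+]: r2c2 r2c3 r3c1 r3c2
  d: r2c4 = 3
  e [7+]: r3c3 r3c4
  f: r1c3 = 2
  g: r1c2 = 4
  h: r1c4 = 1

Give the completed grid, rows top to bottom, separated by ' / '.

Cage g is a single given cell, so r1c2 = 4.
F is a freebie, so r1c3 = 2.
Cage h is a single given cell; hence r1c4 = 1.
Cage d is a single given cell; hence r2c4 = 3.
Column 4 already has 3, leaving r3c4 = 4.
Column 4 already has 4; hence r4c4 = 2.
Row 1 already has 1, so r1c1 = 3.
Cage a needs two cells with difference 2, leaving r2c1 = 1.
Row 2 already has 1; hence r2c2 = 2.
Cage c needs sum 9, which forces r2c3 = 4.
1 is placed in column 1, which forces r3c1 = 2.
4 is placed in row 3, leaving r3c3 = 3.
1 is placed in column 1; hence r4c1 = 4.
Column 3 already has 3; hence r4c3 = 1.
Row 3 now contains 3; hence r3c2 = 1.
1 is placed in row 4, which forces r4c2 = 3.

3 4 2 1 / 1 2 4 3 / 2 1 3 4 / 4 3 1 2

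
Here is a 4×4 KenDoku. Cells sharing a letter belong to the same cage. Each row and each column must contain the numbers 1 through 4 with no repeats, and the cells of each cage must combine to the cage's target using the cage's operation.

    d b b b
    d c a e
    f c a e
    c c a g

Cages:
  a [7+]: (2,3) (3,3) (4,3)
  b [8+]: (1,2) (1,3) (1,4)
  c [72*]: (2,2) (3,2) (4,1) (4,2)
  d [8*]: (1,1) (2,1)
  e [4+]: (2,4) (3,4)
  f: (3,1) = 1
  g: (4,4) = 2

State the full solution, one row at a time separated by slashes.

Cage f is given; hence (3,1) = 1.
Row 3 already has 1, which forces (3,4) = 3.
The 4 cells of cage c must have product 72, which forces (4,1) = 3.
Cage g is given, leaving (4,4) = 2.
The 4 cells of cage c must have product 72; hence (2,2) = 3.
3 is placed in column 4, leaving (2,4) = 1.
Cage c needs product 72; hence (3,2) = 2.
Row 3 already has 2, which forces (3,3) = 4.
Row 4 now contains 2, so (4,2) = 4.
4 is placed in column 3; hence (4,3) = 1.
4 is placed in column 2, which forces (1,2) = 1.
Column 3 already has 1; hence (1,3) = 3.
Column 4 now contains 1, which forces (1,4) = 4.
4 is placed in column 3; hence (2,3) = 2.
4 is placed in row 1, so (1,1) = 2.
Row 2 already has 2, leaving (2,1) = 4.

2 1 3 4 / 4 3 2 1 / 1 2 4 3 / 3 4 1 2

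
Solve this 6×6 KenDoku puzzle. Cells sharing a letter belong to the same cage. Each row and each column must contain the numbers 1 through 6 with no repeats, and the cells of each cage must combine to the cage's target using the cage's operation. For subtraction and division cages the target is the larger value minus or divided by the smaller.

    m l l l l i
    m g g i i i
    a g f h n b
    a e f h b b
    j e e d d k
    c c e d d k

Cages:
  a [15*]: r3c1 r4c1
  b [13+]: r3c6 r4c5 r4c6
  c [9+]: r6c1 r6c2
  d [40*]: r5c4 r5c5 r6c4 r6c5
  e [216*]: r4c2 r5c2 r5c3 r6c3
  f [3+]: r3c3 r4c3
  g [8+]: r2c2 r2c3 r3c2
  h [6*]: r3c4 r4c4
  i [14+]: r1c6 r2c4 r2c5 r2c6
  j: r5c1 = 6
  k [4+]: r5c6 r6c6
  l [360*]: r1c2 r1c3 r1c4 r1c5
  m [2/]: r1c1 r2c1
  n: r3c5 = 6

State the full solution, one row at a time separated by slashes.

Cage n is a single given cell; hence r3c5 = 6.
Cage j is given, which forces r5c1 = 6.
The only place for 1 in row 4 is r4c3.
1 is placed in column 3; hence r3c3 = 2.
In row 4, 4 can only go at r4c5, so r4c5 = 4.
In row 3, 5 can only go at r3c1, so r3c1 = 5.
Column 1 now contains 5, so r4c1 = 3.
Row 4 already has 3, so r4c2 = 6.
6 is placed in row 4, which forces r4c4 = 2.
6 is placed in row 4; hence r4c6 = 5.
3 is placed in column 1, leaving r6c1 = 4.
6 is placed in column 2, so r6c2 = 5.
Row 6 already has 5; hence r6c4 = 1.
Row 6 now contains 1, leaving r6c5 = 2.
Row 6 now contains 1, leaving r6c6 = 3.
Column 4 now contains 1; hence r3c4 = 3.
Column 6 now contains 3, which forces r3c6 = 4.
Cage e needs product 216, leaving r5c2 = 2.
Cage e needs product 216, which forces r5c3 = 3.
Cage d has product 40, which forces r5c4 = 4.
The 4 cells of cage d must have product 40, leaving r5c5 = 5.
Column 6 now contains 3, which forces r5c6 = 1.
Row 6 now contains 3, leaving r6c3 = 6.
The 4 cells of cage l must have product 360; hence r1c2 = 4.
Cage l needs product 360, so r1c3 = 5.
Cage l needs product 360; hence r1c4 = 6.
5 is placed in column 5, which forces r1c5 = 3.
Row 1 already has 6, so r1c6 = 2.
The 3 cells of cage g must have sum 8, so r2c2 = 3.
Cage g has sum 8, which forces r2c3 = 4.
Cage i has sum 14; hence r2c4 = 5.
The 4 cells of cage i must have sum 14; hence r2c5 = 1.
Column 6 now contains 2; hence r2c6 = 6.
Row 3 now contains 4; hence r3c2 = 1.
Row 1 now contains 2, leaving r1c1 = 1.
Row 2 already has 1, leaving r2c1 = 2.

1 4 5 6 3 2 / 2 3 4 5 1 6 / 5 1 2 3 6 4 / 3 6 1 2 4 5 / 6 2 3 4 5 1 / 4 5 6 1 2 3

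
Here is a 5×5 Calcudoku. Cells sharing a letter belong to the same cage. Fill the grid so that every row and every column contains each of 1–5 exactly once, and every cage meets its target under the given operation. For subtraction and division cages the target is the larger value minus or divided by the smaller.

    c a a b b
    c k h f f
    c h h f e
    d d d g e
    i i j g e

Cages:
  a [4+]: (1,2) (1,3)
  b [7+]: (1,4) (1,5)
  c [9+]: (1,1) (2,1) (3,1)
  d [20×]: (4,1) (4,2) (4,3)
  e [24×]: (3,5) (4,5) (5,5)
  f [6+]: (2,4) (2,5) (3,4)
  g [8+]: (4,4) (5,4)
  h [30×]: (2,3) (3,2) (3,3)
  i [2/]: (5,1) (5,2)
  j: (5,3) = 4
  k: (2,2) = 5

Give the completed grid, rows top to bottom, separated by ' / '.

4 1 3 2 5 / 3 5 2 4 1 / 2 3 5 1 4 / 5 4 1 3 2 / 1 2 4 5 3

Cage k is a single given cell, leaving (2,2) = 5.
Cage j is a single given cell, so (5,3) = 4.
Cage h has product 30, which forces (3,3) = 5.
Column 3 now contains 5, leaving (4,3) = 1.
The two cells of cage a must have sum 4, leaving (1,2) = 1.
Column 3 already has 1; hence (1,3) = 3.
3 is placed in column 3; hence (2,3) = 2.
The 3 cells of cage d must have product 20, leaving (4,1) = 5.
Row 4 already has 1, leaving (4,2) = 4.
5 is placed in row 4, leaving (4,4) = 3.
Row 4 already has 3; hence (4,5) = 2.
Column 2 already has 1, so (5,2) = 2.
3 is placed in column 4; hence (5,4) = 5.
Column 5 already has 2, so (5,5) = 3.
Cage b's pair has sum 7; hence (1,4) = 2.
The two cells of cage b must have sum 7, leaving (1,5) = 5.
Cage f needs sum 6; hence (2,4) = 4.
Column 5 already has 3; hence (2,5) = 1.
Column 2 already has 2; hence (3,2) = 3.
Cage f needs sum 6, which forces (3,4) = 1.
Column 5 already has 3; hence (3,5) = 4.
2 is placed in row 5, leaving (5,1) = 1.
2 is placed in row 1; hence (1,1) = 4.
4 is placed in row 2, so (2,1) = 3.
4 is placed in row 3, leaving (3,1) = 2.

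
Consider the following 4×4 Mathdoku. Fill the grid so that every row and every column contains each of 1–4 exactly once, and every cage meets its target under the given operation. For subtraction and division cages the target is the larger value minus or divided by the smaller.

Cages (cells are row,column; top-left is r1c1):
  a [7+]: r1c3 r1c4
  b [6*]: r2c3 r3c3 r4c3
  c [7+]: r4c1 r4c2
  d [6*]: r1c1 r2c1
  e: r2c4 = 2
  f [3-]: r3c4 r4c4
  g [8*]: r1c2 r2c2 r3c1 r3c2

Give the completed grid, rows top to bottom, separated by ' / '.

2 1 4 3 / 3 4 1 2 / 1 2 3 4 / 4 3 2 1

Cage e is a single given cell; hence r2c4 = 2.
Cage g needs product 8, which forces r3c1 = 1.
Row 3 already has 1, so r3c4 = 4.
Column 4 already has 4, so r4c4 = 1.
The two cells of cage d must have product 6; hence r1c1 = 2.
Cage a needs two cells with sum 7; hence r1c3 = 4.
Column 4 already has 4, which forces r1c4 = 3.
2 is placed in row 2, which forces r2c1 = 3.
Cage b needs product 6, so r2c3 = 1.
Row 3 already has 4, leaving r3c2 = 2.
Row 3 now contains 2, which forces r3c3 = 3.
Column 1 already has 3; hence r4c1 = 4.
Row 4 already has 4; hence r4c2 = 3.
3 is placed in column 3, leaving r4c3 = 2.
Row 1 already has 4, so r1c2 = 1.
Row 2 already has 1, so r2c2 = 4.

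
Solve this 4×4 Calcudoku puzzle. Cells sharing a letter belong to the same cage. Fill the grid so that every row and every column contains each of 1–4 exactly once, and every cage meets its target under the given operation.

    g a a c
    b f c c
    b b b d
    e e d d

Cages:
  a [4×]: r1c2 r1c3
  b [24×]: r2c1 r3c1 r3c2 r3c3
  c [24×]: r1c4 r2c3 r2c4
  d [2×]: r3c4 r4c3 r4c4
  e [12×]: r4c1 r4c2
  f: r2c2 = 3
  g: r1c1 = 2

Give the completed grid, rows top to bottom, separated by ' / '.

G is a freebie, leaving r1c1 = 2.
Cage f is a single given cell, so r2c2 = 3.
The 3 cells of cage d must have product 2; hence r3c4 = 1.
Column 2 already has 3, so r4c2 = 4.
The 3 cells of cage d must have product 2; hence r4c3 = 1.
Cage d has product 2, leaving r4c4 = 2.
Column 2 already has 4, which forces r1c2 = 1.
Column 3 already has 1; hence r1c3 = 4.
Cage c has product 24; hence r1c4 = 3.
The 4 cells of cage b must have product 24, which forces r2c1 = 1.
Cage c needs product 24, leaving r2c3 = 2.
2 is placed in column 4, which forces r2c4 = 4.
Column 2 already has 4, which forces r3c2 = 2.
Column 3 now contains 4, leaving r3c3 = 3.
4 is placed in row 4, leaving r4c1 = 3.
Row 3 already has 3, leaving r3c1 = 4.

2 1 4 3 / 1 3 2 4 / 4 2 3 1 / 3 4 1 2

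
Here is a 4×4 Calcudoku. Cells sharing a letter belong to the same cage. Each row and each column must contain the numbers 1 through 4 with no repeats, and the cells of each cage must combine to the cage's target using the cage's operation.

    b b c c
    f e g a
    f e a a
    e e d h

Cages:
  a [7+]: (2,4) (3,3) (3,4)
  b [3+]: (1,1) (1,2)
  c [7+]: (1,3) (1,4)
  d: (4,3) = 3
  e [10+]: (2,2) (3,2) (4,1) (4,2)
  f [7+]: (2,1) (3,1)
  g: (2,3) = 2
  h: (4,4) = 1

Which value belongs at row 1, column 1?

1

G is a freebie, so (2,3) = 2.
Cage d is given, leaving (4,3) = 3.
Cage h is given, so (4,4) = 1.
Column 3 already has 3, so (1,3) = 4.
Cage c needs two cells with sum 7, which forces (1,4) = 3.
Cage a needs sum 7, so (2,4) = 4.
Cage a has sum 7, so (3,3) = 1.
The 3 cells of cage a must have sum 7, which forces (3,4) = 2.
Row 2 now contains 4, so (2,1) = 3.
Cage e needs sum 10, so (2,2) = 1.
Cage f needs two cells with sum 7, leaving (3,1) = 4.
1 is placed in row 3, leaving (3,2) = 3.
Column 1 now contains 4, so (4,1) = 2.
Row 4 now contains 2, so (4,2) = 4.
Column 1 already has 2; hence (1,1) = 1.
1 is placed in column 2, so (1,2) = 2.
Filled in: 1 2 4 3 / 3 1 2 4 / 4 3 1 2 / 2 4 3 1.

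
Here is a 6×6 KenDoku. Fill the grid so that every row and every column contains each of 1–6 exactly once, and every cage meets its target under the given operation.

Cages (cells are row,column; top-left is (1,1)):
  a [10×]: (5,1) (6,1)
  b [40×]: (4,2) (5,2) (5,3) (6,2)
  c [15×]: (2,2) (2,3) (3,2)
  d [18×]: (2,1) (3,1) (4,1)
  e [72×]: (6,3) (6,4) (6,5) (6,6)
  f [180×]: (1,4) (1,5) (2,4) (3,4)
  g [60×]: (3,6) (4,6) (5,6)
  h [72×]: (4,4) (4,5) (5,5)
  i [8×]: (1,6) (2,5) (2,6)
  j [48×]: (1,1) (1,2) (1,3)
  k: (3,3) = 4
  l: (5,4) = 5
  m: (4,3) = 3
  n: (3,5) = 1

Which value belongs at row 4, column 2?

Cage k is a single given cell; hence (3,3) = 4.
Cage n is a single given cell, so (3,5) = 1.
M is a freebie, which forces (4,3) = 3.
Cage l is a single given cell; hence (5,4) = 5.
The 4 cells of cage f must have product 180, leaving (1,5) = 5.
Row 5 now contains 5; hence (5,1) = 2.
2 is placed in row 5; hence (5,3) = 1.
The two cells of cage a must have product 10, so (6,1) = 5.
Column 3 already has 1, so (6,3) = 6.
6 is placed in column 3, which forces (1,3) = 2.
Cage c needs product 15, which forces (2,2) = 1.
Column 3 already has 1; hence (2,3) = 5.
Cage c has product 15, leaving (3,2) = 3.
The 4 cells of cage b must have product 40, leaving (4,2) = 5.
1 is placed in row 5, so (5,2) = 4.
Cage b has product 40, leaving (6,2) = 2.
Cage j needs product 48, which forces (1,1) = 4.
4 is placed in column 2, leaving (1,2) = 6.
6 is placed in row 1, so (1,4) = 3.
The 3 cells of cage i must have product 8, which forces (1,6) = 1.
Cage d has product 18, leaving (2,1) = 3.
3 is placed in row 3, which forces (3,1) = 6.
Row 3 now contains 6, leaving (3,4) = 2.
Cage g has product 60, which forces (3,6) = 5.
Cage d needs product 18, so (4,1) = 1.
2 is placed in column 4, which forces (2,4) = 6.
6 is placed in column 4, which forces (4,4) = 4.
Row 4 already has 4, leaving (4,6) = 2.
The 4 cells of cage e must have product 72, which forces (6,4) = 1.
Cage i needs product 8, so (2,5) = 2.
Column 6 already has 2, so (2,6) = 4.
Row 4 now contains 2; hence (4,5) = 6.
Cage h needs product 72, which forces (5,5) = 3.
Cage g needs product 60, leaving (5,6) = 6.
3 is placed in column 5; hence (6,5) = 4.
Column 6 already has 4; hence (6,6) = 3.
Filled in: 4 6 2 3 5 1 / 3 1 5 6 2 4 / 6 3 4 2 1 5 / 1 5 3 4 6 2 / 2 4 1 5 3 6 / 5 2 6 1 4 3.

5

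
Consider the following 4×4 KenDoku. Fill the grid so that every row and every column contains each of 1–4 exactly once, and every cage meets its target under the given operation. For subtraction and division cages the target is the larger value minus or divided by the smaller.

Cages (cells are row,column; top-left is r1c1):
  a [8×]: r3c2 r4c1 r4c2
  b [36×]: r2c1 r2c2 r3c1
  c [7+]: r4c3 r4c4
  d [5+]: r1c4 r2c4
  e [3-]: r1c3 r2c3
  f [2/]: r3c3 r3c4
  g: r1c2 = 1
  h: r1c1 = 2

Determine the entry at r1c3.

4

Cage h is a single given cell, leaving r1c1 = 2.
Cage g is given, so r1c2 = 1.
1 is placed in row 1, which forces r1c3 = 4.
Row 1 now contains 4, which forces r1c4 = 3.
Cage b has product 36; hence r2c1 = 4.
Cage b needs product 36, which forces r2c2 = 3.
Column 3 already has 4, so r2c3 = 1.
Row 2 now contains 1, which forces r2c4 = 2.
The 3 cells of cage b must have product 36; hence r3c1 = 3.
Column 3 already has 1, so r3c3 = 2.
Column 1 now contains 4; hence r4c1 = 1.
Column 3 already has 4; hence r4c3 = 3.
3 is placed in column 4; hence r4c4 = 4.
Row 3 already has 2, so r3c2 = 4.
Column 4 now contains 4; hence r3c4 = 1.
Row 4 already has 4; hence r4c2 = 2.
The full grid is 2 1 4 3 / 4 3 1 2 / 3 4 2 1 / 1 2 3 4.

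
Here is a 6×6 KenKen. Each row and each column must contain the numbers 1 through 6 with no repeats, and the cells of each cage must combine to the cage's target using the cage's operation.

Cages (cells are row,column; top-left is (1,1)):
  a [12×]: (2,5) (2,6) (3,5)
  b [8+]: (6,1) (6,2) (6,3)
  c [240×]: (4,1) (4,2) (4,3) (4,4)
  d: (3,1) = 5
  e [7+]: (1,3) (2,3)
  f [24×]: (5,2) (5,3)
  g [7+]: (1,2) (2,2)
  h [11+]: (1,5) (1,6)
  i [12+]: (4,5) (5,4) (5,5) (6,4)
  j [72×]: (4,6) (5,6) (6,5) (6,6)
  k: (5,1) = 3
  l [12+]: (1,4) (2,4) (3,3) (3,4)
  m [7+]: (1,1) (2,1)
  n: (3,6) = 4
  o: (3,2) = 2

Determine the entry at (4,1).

2

D is a freebie, leaving (3,1) = 5.
Cage o is a single given cell, leaving (3,2) = 2.
Cage n is given; hence (3,6) = 4.
Cage k is a single given cell; hence (5,1) = 3.
The only place for 5 in column 6 is (1,6).
Row 1 now contains 5, which forces (1,5) = 6.
6 is placed in row 1, leaving (1,1) = 1.
Cage m needs two cells with sum 7, which forces (2,1) = 6.
Cage a has product 12, leaving (2,5) = 4.
Column 5 already has 4, which forces (6,5) = 2.
The two cells of cage g must have sum 7, so (1,2) = 4.
Row 1 now contains 4, so (1,3) = 2.
2 is placed in row 1, which forces (1,4) = 3.
Row 2 now contains 4, leaving (2,2) = 3.
3 is placed in row 2; hence (2,3) = 5.
3 is placed in row 2; hence (2,6) = 1.
4 is placed in column 2, leaving (5,2) = 6.
6 is placed in row 5, so (5,3) = 4.
6 is placed in row 5, leaving (5,6) = 2.
2 is placed in row 6, so (6,1) = 4.
3 is placed in column 2; hence (6,2) = 1.
Row 6 already has 1, leaving (6,3) = 3.
Row 6 already has 3; hence (6,6) = 6.
1 is placed in row 2; hence (2,4) = 2.
Cage a has product 12, so (3,5) = 3.
4 is placed in column 1, so (4,1) = 2.
6 is placed in column 2; hence (4,2) = 5.
Column 3 now contains 4, so (4,3) = 6.
Cage c has product 240, so (4,4) = 4.
Cage i has sum 12, so (4,5) = 1.
6 is placed in column 6, which forces (4,6) = 3.
Cage i has sum 12, leaving (5,4) = 1.
Cage i has sum 12, which forces (5,5) = 5.
6 is placed in row 6, which forces (6,4) = 5.
6 is placed in column 3, leaving (3,3) = 1.
1 is placed in column 4; hence (3,4) = 6.
Filled in: 1 4 2 3 6 5 / 6 3 5 2 4 1 / 5 2 1 6 3 4 / 2 5 6 4 1 3 / 3 6 4 1 5 2 / 4 1 3 5 2 6.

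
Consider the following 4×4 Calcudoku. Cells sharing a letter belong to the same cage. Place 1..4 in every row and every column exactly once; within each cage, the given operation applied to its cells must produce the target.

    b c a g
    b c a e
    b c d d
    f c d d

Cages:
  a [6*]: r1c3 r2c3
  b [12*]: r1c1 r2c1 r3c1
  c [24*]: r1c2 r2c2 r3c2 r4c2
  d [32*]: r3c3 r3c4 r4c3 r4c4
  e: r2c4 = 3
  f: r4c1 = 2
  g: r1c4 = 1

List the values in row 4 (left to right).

Cage g is given, which forces r1c4 = 1.
E is a freebie, leaving r2c4 = 3.
Cage f is a single given cell, so r4c1 = 2.
2 is placed in row 4, so r4c4 = 4.
The two cells of cage a must have product 6, which forces r1c3 = 3.
Row 2 already has 3; hence r2c3 = 2.
Cage d has product 32, so r3c3 = 4.
4 is placed in column 4, which forces r3c4 = 2.
Row 4 already has 4, so r4c3 = 1.
Row 1 now contains 3, which forces r1c1 = 4.
Cage c has product 24; hence r1c2 = 2.
Cage b needs product 12, leaving r2c1 = 1.
Cage c has product 24, which forces r2c2 = 4.
Cage b needs product 12; hence r3c1 = 3.
Cage c needs product 24; hence r3c2 = 1.
1 is placed in row 4, which forces r4c2 = 3.
Filled in: 4 2 3 1 / 1 4 2 3 / 3 1 4 2 / 2 3 1 4.

2 3 1 4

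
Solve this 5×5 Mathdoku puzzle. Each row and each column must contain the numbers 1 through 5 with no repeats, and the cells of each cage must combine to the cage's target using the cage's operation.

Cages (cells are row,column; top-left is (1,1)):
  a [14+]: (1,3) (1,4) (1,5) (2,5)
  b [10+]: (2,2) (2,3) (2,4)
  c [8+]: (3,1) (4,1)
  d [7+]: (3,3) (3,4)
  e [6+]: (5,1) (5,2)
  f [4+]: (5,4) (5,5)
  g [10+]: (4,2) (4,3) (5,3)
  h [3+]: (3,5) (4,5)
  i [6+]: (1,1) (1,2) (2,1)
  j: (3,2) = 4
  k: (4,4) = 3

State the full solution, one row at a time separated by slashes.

2 3 1 4 5 / 1 5 3 2 4 / 3 4 2 5 1 / 5 1 4 3 2 / 4 2 5 1 3

Cage j is given; hence (3,2) = 4.
K is a freebie; hence (4,4) = 3.
Column 4 now contains 3, leaving (5,4) = 1.
Row 5 now contains 1, which forces (5,5) = 3.
The two cells of cage c must have sum 8, leaving (3,1) = 3.
Row 4 already has 3, which forces (4,1) = 5.
5 is placed in row 4, which forces (4,2) = 1.
Row 4 already has 1, so (4,3) = 4.
Row 4 already has 1, leaving (4,5) = 2.
Cage e's pair has sum 6; hence (5,1) = 4.
Cage e needs two cells with sum 6, leaving (5,2) = 2.
Column 3 already has 4, so (5,3) = 5.
Column 2 now contains 2, leaving (1,2) = 3.
3 is placed in row 1, so (1,3) = 1.
Column 2 now contains 3; hence (2,2) = 5.
Row 2 now contains 5, which forces (2,5) = 4.
5 is placed in column 3, so (3,3) = 2.
The two cells of cage d must have sum 7, leaving (3,4) = 5.
2 is placed in column 5, which forces (3,5) = 1.
Row 1 now contains 1, which forces (1,1) = 2.
Cage a has sum 14, leaving (1,4) = 4.
Column 5 already has 4, so (1,5) = 5.
Cage i has sum 6, so (2,1) = 1.
Column 3 already has 2; hence (2,3) = 3.
4 is placed in row 2, leaving (2,4) = 2.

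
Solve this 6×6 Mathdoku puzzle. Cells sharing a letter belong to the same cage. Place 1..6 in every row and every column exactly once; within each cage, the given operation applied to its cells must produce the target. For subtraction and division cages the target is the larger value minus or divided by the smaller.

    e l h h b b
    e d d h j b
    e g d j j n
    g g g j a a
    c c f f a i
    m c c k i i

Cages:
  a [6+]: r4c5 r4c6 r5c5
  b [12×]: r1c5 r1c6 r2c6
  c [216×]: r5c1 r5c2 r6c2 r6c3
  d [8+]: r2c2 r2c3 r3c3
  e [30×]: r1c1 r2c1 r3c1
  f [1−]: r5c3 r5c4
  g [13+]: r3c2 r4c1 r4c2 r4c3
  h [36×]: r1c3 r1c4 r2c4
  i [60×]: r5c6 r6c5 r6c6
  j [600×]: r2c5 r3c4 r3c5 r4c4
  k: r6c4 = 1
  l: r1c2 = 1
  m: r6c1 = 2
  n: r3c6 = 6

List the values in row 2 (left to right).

L is a freebie, leaving r1c2 = 1.
Cage n is given, which forces r3c6 = 6.
M is a freebie; hence r6c1 = 2.
K is a freebie; hence r6c4 = 1.
Row 1 needs a 5, and only r1c1 is open for it.
Cage e has product 30, so r2c1 = 6.
Row 2 now contains 6, which forces r2c5 = 5.
Column 1 now contains 5, which forces r3c1 = 1.
Column 5 already has 5; hence r3c5 = 4.
Row 3 now contains 4; hence r3c4 = 5.
The 4 cells of cage j must have product 600, which forces r4c4 = 6.
The only place for 4 in row 4 is r4c1.
Cage g has sum 13, so r4c2 = 5.
Column 1 already has 4, leaving r5c1 = 3.
The only place for 6 in row 5 is r5c2.
The only place for 5 in row 6 is r6c6.
The only place for 5 in row 5 is r5c3.
Cage f needs two cells with difference 1, so r5c4 = 4.
Row 5 now contains 4, leaving r5c6 = 2.
Cage h has product 36; hence r1c3 = 6.
Cage b needs product 12, which forces r1c5 = 3.
The 3 cells of cage b must have product 12, leaving r1c6 = 4.
2 is placed in column 6; hence r2c6 = 1.
The 3 cells of cage a must have sum 6; hence r4c5 = 2.
Cage a needs sum 6; hence r4c6 = 3.
Row 5 already has 2, leaving r5c5 = 1.
Cage i needs product 60; hence r6c5 = 6.
3 is placed in row 1, so r1c4 = 2.
Cage h has product 36, leaving r2c4 = 3.
The 4 cells of cage g must have sum 13, so r3c2 = 3.
Row 3 now contains 3, which forces r3c3 = 2.
Row 4 now contains 2, which forces r4c3 = 1.
3 is placed in column 2, leaving r6c2 = 4.
Row 6 now contains 4, leaving r6c3 = 3.
3 is placed in row 2; hence r2c2 = 2.
Column 3 now contains 2, which forces r2c3 = 4.
Filled in: 5 1 6 2 3 4 / 6 2 4 3 5 1 / 1 3 2 5 4 6 / 4 5 1 6 2 3 / 3 6 5 4 1 2 / 2 4 3 1 6 5.

6 2 4 3 5 1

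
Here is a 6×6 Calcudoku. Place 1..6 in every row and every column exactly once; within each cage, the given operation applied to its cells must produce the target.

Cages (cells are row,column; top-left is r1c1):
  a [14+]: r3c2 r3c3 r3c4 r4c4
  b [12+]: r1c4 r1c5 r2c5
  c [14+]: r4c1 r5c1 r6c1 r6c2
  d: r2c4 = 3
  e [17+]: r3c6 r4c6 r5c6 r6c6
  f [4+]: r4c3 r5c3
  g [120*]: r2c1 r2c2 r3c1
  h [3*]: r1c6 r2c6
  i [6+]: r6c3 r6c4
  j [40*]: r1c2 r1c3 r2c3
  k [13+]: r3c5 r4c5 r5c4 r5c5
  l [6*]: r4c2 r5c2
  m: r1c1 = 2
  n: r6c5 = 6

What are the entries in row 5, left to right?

Cage m is a single given cell; hence r1c1 = 2.
D is a freebie, so r2c4 = 3.
Row 2 already has 3, so r2c6 = 1.
N is a freebie, leaving r6c5 = 6.
Column 6 already has 1; hence r1c6 = 3.
Cage j has product 40; hence r2c3 = 2.
Cage b has sum 12; hence r1c4 = 6.
The 3 cells of cage b must have sum 12, so r1c5 = 1.
Cage b needs sum 12, which forces r2c5 = 5.
Cage g has product 120, so r3c1 = 5.
Cage k has sum 13, so r5c4 = 4.
Cage a has sum 14, which forces r4c4 = 5.
The only place for 5 in row 5 is r5c6.
The only place for 5 in row 6 is r6c3.
Cage j needs product 40, leaving r1c2 = 5.
Column 3 already has 5, leaving r1c3 = 4.
Cage i's pair has sum 6, leaving r6c4 = 1.
1 is placed in column 4, which forces r3c4 = 2.
Row 6 needs a 2, and only r6c6 is open for it.
In column 1, 3 can only go at r6c1, so r6c1 = 3.
3 is placed in row 6, leaving r6c2 = 4.
The 3 cells of cage g must have product 120, so r2c1 = 4.
Column 2 now contains 4, leaving r2c2 = 6.
Column 2 already has 6, leaving r3c2 = 1.
Row 3 already has 1, which forces r3c3 = 6.
Row 3 already has 6, which forces r3c6 = 4.
Column 6 now contains 4, which forces r4c6 = 6.
Row 3 now contains 4; hence r3c5 = 3.
Row 4 already has 6; hence r4c1 = 1.
Row 4 already has 1; hence r4c3 = 3.
Cage k has sum 13; hence r4c5 = 4.
The 4 cells of cage c must have sum 14, which forces r5c1 = 6.
Column 3 already has 3, which forces r5c3 = 1.
Cage k needs sum 13, so r5c5 = 2.
Row 4 already has 3; hence r4c2 = 2.
Row 5 already has 2, so r5c2 = 3.
The full grid is 2 5 4 6 1 3 / 4 6 2 3 5 1 / 5 1 6 2 3 4 / 1 2 3 5 4 6 / 6 3 1 4 2 5 / 3 4 5 1 6 2.

6 3 1 4 2 5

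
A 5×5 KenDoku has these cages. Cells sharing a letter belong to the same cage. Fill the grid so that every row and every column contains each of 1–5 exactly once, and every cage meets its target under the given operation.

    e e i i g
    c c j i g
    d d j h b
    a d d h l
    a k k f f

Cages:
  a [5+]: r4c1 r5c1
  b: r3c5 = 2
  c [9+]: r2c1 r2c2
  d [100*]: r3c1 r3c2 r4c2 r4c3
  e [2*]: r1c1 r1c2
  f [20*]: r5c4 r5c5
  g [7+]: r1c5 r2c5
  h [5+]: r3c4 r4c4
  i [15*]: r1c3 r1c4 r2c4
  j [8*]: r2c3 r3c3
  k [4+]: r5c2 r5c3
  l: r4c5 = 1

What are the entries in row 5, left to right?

2 3 1 4 5

B is a freebie; hence r3c5 = 2.
Cage l is a single given cell, leaving r4c5 = 1.
Cage j needs two cells with product 8, leaving r2c3 = 2.
Row 3 now contains 2, which forces r3c3 = 4.
4 is placed in column 3, which forces r4c3 = 5.
Row 4 already has 5; hence r4c2 = 4.
Row 4 now contains 4, which forces r4c4 = 2.
Cage c's pair has sum 9; hence r2c1 = 4.
Column 2 already has 4, so r2c2 = 5.
Row 2 now contains 4; hence r2c5 = 3.
Column 2 now contains 5, which forces r3c2 = 1.
Cage h needs two cells with sum 5; hence r3c4 = 3.
2 is placed in row 4; hence r4c1 = 3.
Cage a needs two cells with sum 5, so r5c1 = 2.
1 is placed in column 2; hence r5c2 = 3.
Row 5 already has 3, which forces r5c3 = 1.
Column 1 already has 2, leaving r1c1 = 1.
1 is placed in column 2, which forces r1c2 = 2.
1 is placed in column 3, so r1c3 = 3.
The 3 cells of cage i must have product 15, leaving r1c4 = 5.
3 is placed in column 5, so r1c5 = 4.
Row 2 already has 3, so r2c4 = 1.
Row 3 now contains 1; hence r3c1 = 5.
5 is placed in column 4, which forces r5c4 = 4.
4 is placed in column 5; hence r5c5 = 5.
The full grid is 1 2 3 5 4 / 4 5 2 1 3 / 5 1 4 3 2 / 3 4 5 2 1 / 2 3 1 4 5.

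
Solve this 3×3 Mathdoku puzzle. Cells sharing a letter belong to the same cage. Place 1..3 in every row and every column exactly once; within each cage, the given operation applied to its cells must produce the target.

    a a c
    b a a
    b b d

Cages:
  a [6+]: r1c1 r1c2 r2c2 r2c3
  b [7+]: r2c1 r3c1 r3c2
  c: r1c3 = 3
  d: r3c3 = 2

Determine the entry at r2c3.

C is a freebie; hence r1c3 = 3.
Cage d is a single given cell; hence r3c3 = 2.
Cage a has sum 6, which forces r1c1 = 2.
The 4 cells of cage a must have sum 6, leaving r1c2 = 1.
Cage b has sum 7, so r2c1 = 3.
Cage a has sum 6, leaving r2c2 = 2.
2 is placed in column 3, which forces r2c3 = 1.
The 3 cells of cage b must have sum 7, which forces r3c1 = 1.
2 is placed in row 3, which forces r3c2 = 3.
Filled in: 2 1 3 / 3 2 1 / 1 3 2.

1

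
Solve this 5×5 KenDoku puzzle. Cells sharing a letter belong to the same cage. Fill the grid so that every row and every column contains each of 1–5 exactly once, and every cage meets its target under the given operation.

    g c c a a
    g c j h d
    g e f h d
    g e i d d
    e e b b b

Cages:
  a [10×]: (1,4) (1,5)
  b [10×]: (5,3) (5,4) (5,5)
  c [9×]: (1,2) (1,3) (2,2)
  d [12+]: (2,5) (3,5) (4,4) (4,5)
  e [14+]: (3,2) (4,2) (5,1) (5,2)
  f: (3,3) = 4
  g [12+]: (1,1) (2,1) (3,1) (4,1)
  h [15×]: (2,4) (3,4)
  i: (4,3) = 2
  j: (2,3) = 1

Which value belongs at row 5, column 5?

2

Cage c needs product 9, leaving (1,2) = 1.
Cage c needs product 9, leaving (1,3) = 3.
Cage c needs product 9, leaving (2,2) = 3.
J is a freebie, so (2,3) = 1.
Row 2 already has 3, which forces (2,4) = 5.
Cage f is given; hence (3,3) = 4.
Column 4 now contains 5, leaving (3,4) = 3.
I is a freebie, leaving (4,3) = 2.
Column 3 already has 2, which forces (5,3) = 5.
Column 4 now contains 5, which forces (1,4) = 2.
Cage a's pair has product 10; hence (1,5) = 5.
The 4 cells of cage e must have sum 14, which forces (5,1) = 3.
2 is placed in column 4, so (5,4) = 1.
Row 5 already has 1, which forces (5,5) = 2.
Row 1 now contains 5, which forces (1,1) = 4.
The 4 cells of cage g must have sum 12, which forces (2,1) = 2.
Column 5 now contains 2, so (2,5) = 4.
The 4 cells of cage e must have sum 14, so (3,2) = 2.
Column 5 now contains 2, so (3,5) = 1.
Cage e has sum 14, so (4,2) = 5.
1 is placed in column 4, leaving (4,4) = 4.
Cage d needs sum 12, leaving (4,5) = 3.
Row 5 already has 2; hence (5,2) = 4.
Row 3 now contains 1, so (3,1) = 5.
Row 4 already has 5, which forces (4,1) = 1.
The full grid is 4 1 3 2 5 / 2 3 1 5 4 / 5 2 4 3 1 / 1 5 2 4 3 / 3 4 5 1 2.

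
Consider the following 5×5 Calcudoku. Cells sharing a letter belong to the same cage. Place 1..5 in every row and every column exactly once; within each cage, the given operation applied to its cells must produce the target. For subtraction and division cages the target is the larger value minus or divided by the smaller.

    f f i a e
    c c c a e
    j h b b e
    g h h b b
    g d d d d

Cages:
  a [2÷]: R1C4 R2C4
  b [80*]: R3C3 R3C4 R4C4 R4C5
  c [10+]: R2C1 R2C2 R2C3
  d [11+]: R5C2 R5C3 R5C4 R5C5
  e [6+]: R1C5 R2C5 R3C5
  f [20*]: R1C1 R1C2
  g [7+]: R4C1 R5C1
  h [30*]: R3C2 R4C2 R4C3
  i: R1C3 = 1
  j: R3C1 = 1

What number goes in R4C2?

2

I is a freebie, so R1C3 = 1.
Cage j is a single given cell, which forces R3C1 = 1.
Cage e needs sum 6, which forces R2C5 = 1.
In row 1, 3 can only go at R1C5, so R1C5 = 3.
Column 5 already has 3, so R3C5 = 2.
2 is placed in column 5, leaving R5C5 = 5.
Cage b has product 80, so R4C4 = 1.
5 is placed in column 5, which forces R4C5 = 4.
Cage d has sum 11, so R5C2 = 1.
In row 1, 2 can only go at R1C4, so R1C4 = 2.
Column 4 already has 2, which forces R2C4 = 4.
Column 4 now contains 4; hence R3C4 = 5.
Cage d needs sum 11, so R5C3 = 2.
Column 4 already has 2, leaving R5C4 = 3.
5 is placed in row 3, which forces R3C2 = 3.
5 is placed in row 3, leaving R3C3 = 4.
Cage g's pair has sum 7; hence R4C1 = 3.
The 3 cells of cage h must have product 30; hence R4C2 = 2.
The 3 cells of cage h must have product 30; hence R4C3 = 5.
Row 5 already has 2, which forces R5C1 = 4.
Column 1 now contains 4; hence R1C1 = 5.
The two cells of cage f must have product 20, which forces R1C2 = 4.
The 3 cells of cage c must have sum 10, leaving R2C1 = 2.
2 is placed in column 2, leaving R2C2 = 5.
5 is placed in column 3, so R2C3 = 3.
Filled in: 5 4 1 2 3 / 2 5 3 4 1 / 1 3 4 5 2 / 3 2 5 1 4 / 4 1 2 3 5.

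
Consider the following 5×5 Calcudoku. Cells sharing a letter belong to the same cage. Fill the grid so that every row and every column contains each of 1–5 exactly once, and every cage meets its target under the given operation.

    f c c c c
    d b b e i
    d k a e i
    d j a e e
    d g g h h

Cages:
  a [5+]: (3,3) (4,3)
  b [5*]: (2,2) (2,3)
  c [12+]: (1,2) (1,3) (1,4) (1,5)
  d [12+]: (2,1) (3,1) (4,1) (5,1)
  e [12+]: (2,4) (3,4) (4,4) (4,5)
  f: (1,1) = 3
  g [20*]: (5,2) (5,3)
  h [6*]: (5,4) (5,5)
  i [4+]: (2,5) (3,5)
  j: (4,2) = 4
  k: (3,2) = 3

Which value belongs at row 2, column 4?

2

F is a freebie, leaving (1,1) = 3.
K is a freebie, which forces (3,2) = 3.
Row 3 now contains 3, which forces (3,5) = 1.
Cage j is a single given cell, which forces (4,2) = 4.
4 is placed in column 2; hence (5,2) = 5.
5 is placed in row 5, so (5,3) = 4.
5 is placed in column 2, which forces (2,2) = 1.
Cage b needs two cells with product 5; hence (2,3) = 5.
Column 5 now contains 1, which forces (2,5) = 3.
Column 3 already has 4; hence (3,3) = 2.
The two cells of cage a must have sum 5, which forces (4,3) = 3.
Column 5 already has 3, so (5,5) = 2.
1 is placed in column 2; hence (1,2) = 2.
2 is placed in column 3, so (1,3) = 1.
Cage e has sum 12; hence (2,4) = 2.
Cage e has sum 12, leaving (3,4) = 4.
Cage e needs sum 12, leaving (4,4) = 1.
Column 5 already has 2, so (4,5) = 5.
2 is placed in row 5, which forces (5,1) = 1.
2 is placed in row 5, which forces (5,4) = 3.
Column 4 now contains 4, so (1,4) = 5.
5 is placed in column 5, so (1,5) = 4.
Row 2 already has 2, leaving (2,1) = 4.
Row 3 now contains 4, which forces (3,1) = 5.
5 is placed in row 4, leaving (4,1) = 2.
Completed grid: 3 2 1 5 4 / 4 1 5 2 3 / 5 3 2 4 1 / 2 4 3 1 5 / 1 5 4 3 2.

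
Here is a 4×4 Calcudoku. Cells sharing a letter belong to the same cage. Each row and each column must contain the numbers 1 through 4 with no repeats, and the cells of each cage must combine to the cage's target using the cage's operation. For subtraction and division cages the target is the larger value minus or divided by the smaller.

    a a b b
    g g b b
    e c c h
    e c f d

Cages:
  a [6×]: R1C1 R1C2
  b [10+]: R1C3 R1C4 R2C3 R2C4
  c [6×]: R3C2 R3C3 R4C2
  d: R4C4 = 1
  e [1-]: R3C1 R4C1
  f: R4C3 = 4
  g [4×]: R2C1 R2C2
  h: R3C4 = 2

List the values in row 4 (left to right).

3 2 4 1

H is a freebie, which forces R3C4 = 2.
F is a freebie, leaving R4C3 = 4.
Cage d is given, leaving R4C4 = 1.
The 3 cells of cage c must have product 6; hence R4C2 = 2.
Cage a's pair has product 6, so R1C1 = 2.
2 is placed in column 2, leaving R1C2 = 3.
Row 1 now contains 2; hence R1C3 = 1.
3 is placed in row 1, so R1C4 = 4.
1 is placed in column 3; hence R2C3 = 2.
Column 4 now contains 4, leaving R2C4 = 3.
Cage e needs two cells with difference 1, leaving R3C1 = 4.
Column 2 already has 3, which forces R3C2 = 1.
1 is placed in column 3, so R3C3 = 3.
Row 4 already has 2, which forces R4C1 = 3.
Column 1 now contains 4, so R2C1 = 1.
1 is placed in column 2, so R2C2 = 4.
The full grid is 2 3 1 4 / 1 4 2 3 / 4 1 3 2 / 3 2 4 1.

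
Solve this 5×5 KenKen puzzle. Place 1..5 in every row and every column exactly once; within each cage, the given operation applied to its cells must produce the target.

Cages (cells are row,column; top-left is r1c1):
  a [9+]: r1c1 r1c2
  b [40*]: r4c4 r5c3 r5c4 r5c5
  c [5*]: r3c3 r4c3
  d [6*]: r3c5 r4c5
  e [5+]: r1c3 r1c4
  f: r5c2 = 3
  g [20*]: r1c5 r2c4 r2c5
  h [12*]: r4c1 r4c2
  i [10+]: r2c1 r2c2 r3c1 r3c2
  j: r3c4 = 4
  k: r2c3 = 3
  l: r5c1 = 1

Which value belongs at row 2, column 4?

5

Cage k is given, leaving r2c3 = 3.
Cage j is given, which forces r3c4 = 4.
L is a freebie, which forces r5c1 = 1.
F is a freebie, which forces r5c2 = 3.
Cage h needs two cells with product 12, which forces r4c1 = 3.
Column 2 now contains 3, which forces r4c2 = 4.
Cage b needs product 40; hence r4c4 = 1.
3 is placed in row 4; hence r4c5 = 2.
Cage a's pair has sum 9, so r1c1 = 4.
Column 2 now contains 4, leaving r1c2 = 5.
Cage e needs two cells with sum 5, which forces r1c3 = 2.
Column 4 now contains 1, leaving r1c4 = 3.
4 is placed in row 1; hence r1c5 = 1.
Cage g needs product 20, leaving r2c4 = 5.
Column 5 now contains 1, leaving r2c5 = 4.
The two cells of cage c must have product 5, leaving r3c3 = 1.
Column 5 already has 2, which forces r3c5 = 3.
1 is placed in row 4, leaving r4c3 = 5.
5 is placed in column 3, so r5c3 = 4.
Column 4 already has 5, which forces r5c4 = 2.
Column 5 now contains 4, leaving r5c5 = 5.
Row 2 now contains 5; hence r2c1 = 2.
The 4 cells of cage i must have sum 10, which forces r2c2 = 1.
Cage i needs sum 10, which forces r3c1 = 5.
Row 3 now contains 1, so r3c2 = 2.
Filled in: 4 5 2 3 1 / 2 1 3 5 4 / 5 2 1 4 3 / 3 4 5 1 2 / 1 3 4 2 5.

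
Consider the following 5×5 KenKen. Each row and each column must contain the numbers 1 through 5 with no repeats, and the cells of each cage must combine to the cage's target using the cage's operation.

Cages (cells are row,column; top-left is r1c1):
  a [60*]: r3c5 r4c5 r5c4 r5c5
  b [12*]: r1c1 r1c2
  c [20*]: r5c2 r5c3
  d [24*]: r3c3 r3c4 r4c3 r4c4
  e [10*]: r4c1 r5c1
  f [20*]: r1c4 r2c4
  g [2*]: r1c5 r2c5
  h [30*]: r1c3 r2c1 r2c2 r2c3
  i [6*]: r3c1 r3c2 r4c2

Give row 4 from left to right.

In row 2, 4 can only go at r2c4, so r2c4 = 4.
4 is placed in column 4, so r1c4 = 5.
The only place for 5 in row 3 is r3c5.
The only place for 4 in row 3 is r3c3.
Cage c needs two cells with product 20; hence r5c2 = 4.
Column 3 now contains 4, which forces r5c3 = 5.
Cage b's pair has product 12; hence r1c1 = 4.
4 is placed in column 2, so r1c2 = 3.
The two cells of cage e must have product 10, leaving r4c1 = 5.
Row 5 already has 5; hence r5c1 = 2.
Cage h needs product 30, so r2c2 = 5.
The 3 cells of cage i must have product 6, leaving r3c1 = 3.
The 4 cells of cage a must have product 60, leaving r4c5 = 4.
Cage h needs product 30, which forces r1c3 = 2.
2 is placed in row 1, which forces r1c5 = 1.
Column 1 already has 3, so r2c1 = 1.
The 4 cells of cage h must have product 30; hence r2c3 = 3.
Column 5 already has 1; hence r2c5 = 2.
Column 3 now contains 3, which forces r4c3 = 1.
Column 5 already has 1, leaving r5c5 = 3.
Cage i has product 6, which forces r3c2 = 1.
The 4 cells of cage d must have product 24, leaving r3c4 = 2.
Row 4 now contains 1, so r4c2 = 2.
The 4 cells of cage d must have product 24; hence r4c4 = 3.
3 is placed in row 5, which forces r5c4 = 1.
Completed grid: 4 3 2 5 1 / 1 5 3 4 2 / 3 1 4 2 5 / 5 2 1 3 4 / 2 4 5 1 3.

5 2 1 3 4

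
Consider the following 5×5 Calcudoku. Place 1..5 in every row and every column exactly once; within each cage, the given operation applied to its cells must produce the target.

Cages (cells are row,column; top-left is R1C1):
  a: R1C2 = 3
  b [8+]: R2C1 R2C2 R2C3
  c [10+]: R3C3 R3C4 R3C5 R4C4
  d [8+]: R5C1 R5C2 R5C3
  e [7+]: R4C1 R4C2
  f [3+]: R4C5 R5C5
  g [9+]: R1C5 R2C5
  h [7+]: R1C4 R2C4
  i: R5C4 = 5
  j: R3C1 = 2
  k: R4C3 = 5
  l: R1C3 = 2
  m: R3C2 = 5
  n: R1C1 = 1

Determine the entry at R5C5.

2

N is a freebie; hence R1C1 = 1.
Cage a is a single given cell, so R1C2 = 3.
Cage l is given; hence R1C3 = 2.
Cage j is given, leaving R3C1 = 2.
Cage m is given, which forces R3C2 = 5.
Cage k is given, which forces R4C3 = 5.
Cage i is given; hence R5C4 = 5.
Column 4 already has 5; hence R1C4 = 4.
Row 1 now contains 4, which forces R1C5 = 5.
Cage h's pair has sum 7; hence R2C4 = 3.
Column 5 now contains 5, leaving R2C5 = 4.
Column 4 already has 3; hence R3C4 = 1.
1 is placed in row 3, so R3C5 = 3.
Cage e's pair has sum 7; hence R4C1 = 3.
Cage e's pair has sum 7, so R4C2 = 4.
Cage c needs sum 10, leaving R4C4 = 2.
2 is placed in row 4, so R4C5 = 1.
3 is placed in column 1, so R5C1 = 4.
4 is placed in column 2, so R5C2 = 1.
1 is placed in row 5, so R5C3 = 3.
Column 5 now contains 1, which forces R5C5 = 2.
Row 2 now contains 4, leaving R2C1 = 5.
Column 2 already has 1; hence R2C2 = 2.
Row 2 now contains 4; hence R2C3 = 1.
Row 3 now contains 3, so R3C3 = 4.
Completed grid: 1 3 2 4 5 / 5 2 1 3 4 / 2 5 4 1 3 / 3 4 5 2 1 / 4 1 3 5 2.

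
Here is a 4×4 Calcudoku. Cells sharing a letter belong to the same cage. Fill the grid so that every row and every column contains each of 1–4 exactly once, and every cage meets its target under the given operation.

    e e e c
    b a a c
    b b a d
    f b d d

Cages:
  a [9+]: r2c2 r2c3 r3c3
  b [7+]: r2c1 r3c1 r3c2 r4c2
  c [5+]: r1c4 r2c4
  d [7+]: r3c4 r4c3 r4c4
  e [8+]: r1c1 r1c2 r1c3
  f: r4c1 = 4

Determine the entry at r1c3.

1

Cage f is given, which forces r4c1 = 4.
In row 1, 2 can only go at r1c4, so r1c4 = 2.
The two cells of cage c must have sum 5; hence r2c4 = 3.
Column 4 already has 3, which forces r3c4 = 4.
Cage d has sum 7, which forces r4c4 = 1.
Cage b has sum 7, so r2c1 = 1.
Cage b needs sum 7; hence r3c2 = 1.
Cage a needs sum 9; hence r3c3 = 3.
The 3 cells of cage d must have sum 7, which forces r4c3 = 2.
Column 1 already has 1, so r1c1 = 3.
The 3 cells of cage e must have sum 8, so r1c2 = 4.
Cage e has sum 8; hence r1c3 = 1.
Cage a needs sum 9, which forces r2c2 = 2.
2 is placed in column 3, leaving r2c3 = 4.
Row 3 already has 3, which forces r3c1 = 2.
Row 4 already has 2, which forces r4c2 = 3.
Completed grid: 3 4 1 2 / 1 2 4 3 / 2 1 3 4 / 4 3 2 1.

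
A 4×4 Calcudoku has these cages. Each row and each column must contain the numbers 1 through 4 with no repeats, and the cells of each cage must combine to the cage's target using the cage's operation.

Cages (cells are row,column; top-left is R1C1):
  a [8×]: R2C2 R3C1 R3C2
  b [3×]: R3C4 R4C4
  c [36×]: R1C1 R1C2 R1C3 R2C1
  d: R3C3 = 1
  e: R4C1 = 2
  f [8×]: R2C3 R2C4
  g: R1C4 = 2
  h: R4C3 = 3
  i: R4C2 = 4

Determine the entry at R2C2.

1

G is a freebie, leaving R1C4 = 2.
The 4 cells of cage c must have product 36, which forces R2C1 = 3.
Column 4 now contains 2, which forces R2C4 = 4.
Cage d is given, so R3C3 = 1.
1 is placed in row 3, so R3C4 = 3.
Cage e is a single given cell, leaving R4C1 = 2.
I is a freebie, so R4C2 = 4.
Cage h is a single given cell, so R4C3 = 3.
Column 4 already has 3, so R4C4 = 1.
Cage c needs product 36, so R1C1 = 1.
Cage c needs product 36, so R1C2 = 3.
3 is placed in column 3, so R1C3 = 4.
Cage a has product 8, leaving R2C2 = 1.
4 is placed in row 2, so R2C3 = 2.
2 is placed in column 1, so R3C1 = 4.
Column 2 now contains 4, so R3C2 = 2.
Completed grid: 1 3 4 2 / 3 1 2 4 / 4 2 1 3 / 2 4 3 1.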